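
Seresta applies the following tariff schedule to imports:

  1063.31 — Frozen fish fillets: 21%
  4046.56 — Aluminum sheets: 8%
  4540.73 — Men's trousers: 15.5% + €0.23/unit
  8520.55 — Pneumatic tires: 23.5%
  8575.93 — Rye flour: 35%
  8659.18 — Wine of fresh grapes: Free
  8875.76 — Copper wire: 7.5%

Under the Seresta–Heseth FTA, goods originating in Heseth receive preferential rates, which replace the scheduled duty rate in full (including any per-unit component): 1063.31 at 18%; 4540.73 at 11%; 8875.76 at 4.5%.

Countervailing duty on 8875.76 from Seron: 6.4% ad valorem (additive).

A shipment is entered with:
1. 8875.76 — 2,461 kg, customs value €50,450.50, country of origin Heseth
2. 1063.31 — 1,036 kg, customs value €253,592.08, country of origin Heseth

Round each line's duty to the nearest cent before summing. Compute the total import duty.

Line 1 (8875.76, Heseth, 2,461 kg, €50,450.50):
Base rate for 8875.76 is 7.5%.
Origin Heseth qualifies under the Seresta–Heseth agreement and 8875.76 is covered: preferential rate 4.5% applies instead.
The additional-duty order on 8875.76 targets Seron, not Heseth; it does not apply.
Duty = €50,450.50 × 4.5% = €2,270.27.
Line 2 (1063.31, Heseth, 1,036 kg, €253,592.08):
Base rate for 1063.31 is 21%.
Origin Heseth qualifies under the Seresta–Heseth agreement and 1063.31 is covered: preferential rate 18% applies instead.
Duty = €253,592.08 × 18% = €45,646.57.
Total = €2,270.27 + €45,646.57 = €47,916.84.

€47,916.84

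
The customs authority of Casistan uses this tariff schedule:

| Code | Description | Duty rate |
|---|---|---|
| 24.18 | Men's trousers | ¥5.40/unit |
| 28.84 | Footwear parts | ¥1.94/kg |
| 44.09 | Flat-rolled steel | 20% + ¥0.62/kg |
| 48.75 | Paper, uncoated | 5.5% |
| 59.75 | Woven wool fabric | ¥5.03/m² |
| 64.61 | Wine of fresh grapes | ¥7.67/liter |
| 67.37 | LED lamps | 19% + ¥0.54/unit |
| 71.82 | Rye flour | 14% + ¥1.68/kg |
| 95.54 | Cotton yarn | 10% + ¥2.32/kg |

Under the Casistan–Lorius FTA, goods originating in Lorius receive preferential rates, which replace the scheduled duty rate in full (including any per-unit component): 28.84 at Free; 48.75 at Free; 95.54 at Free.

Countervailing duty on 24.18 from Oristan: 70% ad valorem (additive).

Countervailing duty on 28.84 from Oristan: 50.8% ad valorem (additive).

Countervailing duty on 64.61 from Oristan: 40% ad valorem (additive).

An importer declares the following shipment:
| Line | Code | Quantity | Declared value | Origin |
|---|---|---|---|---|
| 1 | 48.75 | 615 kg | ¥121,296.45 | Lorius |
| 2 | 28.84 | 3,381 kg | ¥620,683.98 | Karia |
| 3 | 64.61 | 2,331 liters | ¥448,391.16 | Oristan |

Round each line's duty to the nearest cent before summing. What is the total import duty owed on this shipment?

¥203,794.37

Line 1 (48.75, Lorius, 615 kg, ¥121,296.45):
Base rate for 48.75 is 5.5%.
Origin Lorius qualifies under the Casistan–Lorius agreement and 48.75 is covered: preferential rate Free applies instead.
Duty = ¥121,296.45 × 0% = ¥0.00.
Line 2 (28.84, Karia, 3,381 kg, ¥620,683.98):
Base rate for 28.84 is ¥1.94/kg.
28.84 has an FTA preferential rate, but origin Karia is not Lorius; base rate stands.
The additional-duty order on 28.84 targets Oristan, not Karia; it does not apply.
Duty = 3,381 × ¥1.94 = ¥6,559.14.
Line 3 (64.61, Oristan, 2,331 liters, ¥448,391.16):
Base rate for 64.61 is ¥7.67/liter.
Additional duty on 64.61 from Oristan: +40% ad valorem. Applied ad valorem rate = 40%.
Duty = ¥448,391.16 × 40% + 2,331 × ¥7.67 = ¥197,235.23.
Total = ¥0.00 + ¥6,559.14 + ¥197,235.23 = ¥203,794.37.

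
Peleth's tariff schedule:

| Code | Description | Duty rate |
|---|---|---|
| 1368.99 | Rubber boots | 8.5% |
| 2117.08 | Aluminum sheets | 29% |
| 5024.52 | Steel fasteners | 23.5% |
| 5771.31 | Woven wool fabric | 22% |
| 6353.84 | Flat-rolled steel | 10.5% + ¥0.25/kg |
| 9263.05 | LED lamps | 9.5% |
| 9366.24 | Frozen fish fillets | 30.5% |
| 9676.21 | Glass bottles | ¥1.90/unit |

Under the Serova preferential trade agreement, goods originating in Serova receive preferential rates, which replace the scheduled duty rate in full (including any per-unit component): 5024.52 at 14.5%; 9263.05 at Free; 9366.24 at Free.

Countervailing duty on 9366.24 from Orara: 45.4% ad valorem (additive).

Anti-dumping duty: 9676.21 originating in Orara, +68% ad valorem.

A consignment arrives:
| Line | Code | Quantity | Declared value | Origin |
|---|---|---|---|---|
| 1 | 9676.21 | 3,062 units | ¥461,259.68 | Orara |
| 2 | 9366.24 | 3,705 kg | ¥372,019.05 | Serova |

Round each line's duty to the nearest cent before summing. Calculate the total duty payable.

¥319,474.38

Line 1 (9676.21, Orara, 3,062 units, ¥461,259.68):
Base rate for 9676.21 is ¥1.90/unit.
Additional duty on 9676.21 from Orara: +68% ad valorem. Applied ad valorem rate = 68%.
Duty = ¥461,259.68 × 68% + 3,062 × ¥1.90 = ¥319,474.38.
Line 2 (9366.24, Serova, 3,705 kg, ¥372,019.05):
Base rate for 9366.24 is 30.5%.
Origin Serova qualifies under the Peleth–Serova agreement and 9366.24 is covered: preferential rate Free applies instead.
The additional-duty order on 9366.24 targets Orara, not Serova; it does not apply.
Duty = ¥372,019.05 × 0% = ¥0.00.
Total = ¥319,474.38 + ¥0.00 = ¥319,474.38.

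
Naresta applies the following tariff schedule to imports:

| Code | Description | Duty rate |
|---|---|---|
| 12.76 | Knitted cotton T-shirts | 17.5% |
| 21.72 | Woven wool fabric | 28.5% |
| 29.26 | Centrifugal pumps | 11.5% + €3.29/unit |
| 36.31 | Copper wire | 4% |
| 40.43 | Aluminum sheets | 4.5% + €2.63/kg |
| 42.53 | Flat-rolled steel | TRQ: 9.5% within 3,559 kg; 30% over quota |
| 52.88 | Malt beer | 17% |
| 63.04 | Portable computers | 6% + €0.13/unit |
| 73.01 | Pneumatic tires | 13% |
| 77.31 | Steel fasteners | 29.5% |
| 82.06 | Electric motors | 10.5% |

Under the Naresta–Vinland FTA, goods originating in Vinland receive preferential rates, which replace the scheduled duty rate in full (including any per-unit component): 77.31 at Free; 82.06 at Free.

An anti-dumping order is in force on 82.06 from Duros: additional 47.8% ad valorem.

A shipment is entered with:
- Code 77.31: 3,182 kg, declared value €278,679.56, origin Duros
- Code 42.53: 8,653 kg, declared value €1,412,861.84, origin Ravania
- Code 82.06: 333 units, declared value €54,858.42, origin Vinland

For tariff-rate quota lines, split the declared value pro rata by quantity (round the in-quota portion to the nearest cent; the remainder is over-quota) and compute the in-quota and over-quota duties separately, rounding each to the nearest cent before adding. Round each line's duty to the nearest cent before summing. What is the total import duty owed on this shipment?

Line 1 (77.31, Duros, 3,182 kg, €278,679.56):
Base rate for 77.31 is 29.5%.
77.31 has an FTA preferential rate, but origin Duros is not Vinland; base rate stands.
Duty = €278,679.56 × 29.5% = €82,210.47.
Line 2 (42.53, Ravania, 8,653 kg, €1,412,861.84):
Code 42.53 is under a tariff-rate quota (threshold 3,559 kg). In-quota: 3,559 kg at 9.5%; over-quota: 5,094 kg at 30%.
Pro-rata value split: in-quota = €1,412,861.84 × 3,559/8,653 = €581,113.52; over-quota = €1,412,861.84 − €581,113.52 = €831,748.32.
In-quota duty = €581,113.52 × 9.5% = €55,205.78. Over-quota duty = €831,748.32 × 30% = €249,524.50.
Line duty = €55,205.78 + €249,524.50 = €304,730.28.
Line 3 (82.06, Vinland, 333 units, €54,858.42):
Base rate for 82.06 is 10.5%.
Origin Vinland qualifies under the Naresta–Vinland agreement and 82.06 is covered: preferential rate Free applies instead.
The additional-duty order on 82.06 targets Duros, not Vinland; it does not apply.
Duty = €54,858.42 × 0% = €0.00.
Total = €82,210.47 + €304,730.28 + €0.00 = €386,940.75.

€386,940.75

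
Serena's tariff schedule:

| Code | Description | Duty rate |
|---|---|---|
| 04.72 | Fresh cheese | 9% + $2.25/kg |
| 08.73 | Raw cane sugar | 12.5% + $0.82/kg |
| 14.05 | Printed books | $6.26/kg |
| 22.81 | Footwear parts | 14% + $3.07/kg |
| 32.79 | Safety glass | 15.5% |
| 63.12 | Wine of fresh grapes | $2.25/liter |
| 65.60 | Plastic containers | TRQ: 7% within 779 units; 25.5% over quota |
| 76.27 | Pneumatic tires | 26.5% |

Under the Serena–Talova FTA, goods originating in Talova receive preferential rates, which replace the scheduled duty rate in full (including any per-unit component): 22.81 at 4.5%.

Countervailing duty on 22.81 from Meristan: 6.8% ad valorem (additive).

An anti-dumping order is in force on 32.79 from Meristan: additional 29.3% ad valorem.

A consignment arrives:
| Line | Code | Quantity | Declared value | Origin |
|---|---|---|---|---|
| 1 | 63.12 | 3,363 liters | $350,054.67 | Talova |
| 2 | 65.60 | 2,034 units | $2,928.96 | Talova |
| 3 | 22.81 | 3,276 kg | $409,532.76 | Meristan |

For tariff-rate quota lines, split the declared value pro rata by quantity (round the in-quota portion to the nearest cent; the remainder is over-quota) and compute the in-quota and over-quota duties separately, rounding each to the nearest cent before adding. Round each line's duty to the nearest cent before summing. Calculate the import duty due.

$103,346.24

Line 1 (63.12, Talova, 3,363 liters, $350,054.67):
Base rate for 63.12 is $2.25/liter.
Origin Talova is the FTA partner but 63.12 is not on the preference list; base rate stands.
Duty = 3,363 × $2.25 = $7,566.75.
Line 2 (65.60, Talova, 2,034 units, $2,928.96):
Code 65.60 is under a tariff-rate quota (threshold 779 units). In-quota: 779 units at 7%; over-quota: 1,255 units at 25.5%.
Pro-rata value split: in-quota = $2,928.96 × 779/2,034 = $1,121.76; over-quota = $2,928.96 − $1,121.76 = $1,807.20.
In-quota duty = $1,121.76 × 7% = $78.52. Over-quota duty = $1,807.20 × 25.5% = $460.84.
Line duty = $78.52 + $460.84 = $539.36.
Line 3 (22.81, Meristan, 3,276 kg, $409,532.76):
Base rate for 22.81 is 14% + $3.07/kg.
22.81 has an FTA preferential rate, but origin Meristan is not Talova; base rate stands.
Additional duty on 22.81 from Meristan: +6.8%. Applied ad valorem rate: 14% + 6.8% = 20.8%.
Duty = $409,532.76 × 20.8% + 3,276 × $3.07 = $95,240.13.
Total = $7,566.75 + $539.36 + $95,240.13 = $103,346.24.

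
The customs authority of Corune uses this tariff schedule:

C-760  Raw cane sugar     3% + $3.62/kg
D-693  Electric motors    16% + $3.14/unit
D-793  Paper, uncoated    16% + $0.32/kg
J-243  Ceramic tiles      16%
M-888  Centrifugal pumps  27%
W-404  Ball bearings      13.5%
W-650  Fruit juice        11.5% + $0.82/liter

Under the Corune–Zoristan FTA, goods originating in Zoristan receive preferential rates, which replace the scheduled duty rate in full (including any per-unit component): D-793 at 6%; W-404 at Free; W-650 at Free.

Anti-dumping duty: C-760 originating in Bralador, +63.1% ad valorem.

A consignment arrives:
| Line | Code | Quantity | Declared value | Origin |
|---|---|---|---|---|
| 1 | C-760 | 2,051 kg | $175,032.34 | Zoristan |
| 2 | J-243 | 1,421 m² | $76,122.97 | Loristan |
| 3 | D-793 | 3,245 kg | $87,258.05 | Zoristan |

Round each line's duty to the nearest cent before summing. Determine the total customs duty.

Line 1 (C-760, Zoristan, 2,051 kg, $175,032.34):
Base rate for C-760 is 3% + $3.62/kg.
Origin Zoristan is the FTA partner but C-760 is not on the preference list; base rate stands.
The additional-duty order on C-760 targets Bralador, not Zoristan; it does not apply.
Duty = $175,032.34 × 3% + 2,051 × $3.62 = $12,675.59.
Line 2 (J-243, Loristan, 1,421 m², $76,122.97):
Base rate for J-243 is 16%.
Duty = $76,122.97 × 16% = $12,179.68.
Line 3 (D-793, Zoristan, 3,245 kg, $87,258.05):
Base rate for D-793 is 16% + $0.32/kg.
Origin Zoristan qualifies under the Corune–Zoristan agreement and D-793 is covered: preferential rate 6% applies instead.
Duty = $87,258.05 × 6% = $5,235.48.
Total = $12,675.59 + $12,179.68 + $5,235.48 = $30,090.75.

$30,090.75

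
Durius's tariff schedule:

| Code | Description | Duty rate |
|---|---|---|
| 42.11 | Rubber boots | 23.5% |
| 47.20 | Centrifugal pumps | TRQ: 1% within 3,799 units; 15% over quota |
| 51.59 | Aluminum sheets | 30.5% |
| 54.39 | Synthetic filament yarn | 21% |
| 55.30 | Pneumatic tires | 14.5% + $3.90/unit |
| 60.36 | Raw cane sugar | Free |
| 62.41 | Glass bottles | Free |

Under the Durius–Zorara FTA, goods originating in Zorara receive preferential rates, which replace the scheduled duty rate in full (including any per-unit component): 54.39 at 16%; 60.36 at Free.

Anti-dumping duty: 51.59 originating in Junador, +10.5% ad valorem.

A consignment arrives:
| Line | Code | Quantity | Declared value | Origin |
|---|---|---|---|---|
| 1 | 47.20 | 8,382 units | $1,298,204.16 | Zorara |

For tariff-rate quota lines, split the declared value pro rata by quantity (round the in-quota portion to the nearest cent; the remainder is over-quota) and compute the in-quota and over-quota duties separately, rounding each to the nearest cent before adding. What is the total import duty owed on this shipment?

$112,356.15

Line 1 (47.20, Zorara, 8,382 units, $1,298,204.16):
Code 47.20 is under a tariff-rate quota (threshold 3,799 units). In-quota: 3,799 units at 1%; over-quota: 4,583 units at 15%.
Pro-rata value split: in-quota = $1,298,204.16 × 3,799/8,382 = $588,389.12; over-quota = $1,298,204.16 − $588,389.12 = $709,815.04.
In-quota duty = $588,389.12 × 1% = $5,883.89. Over-quota duty = $709,815.04 × 15% = $106,472.26.
Line duty = $5,883.89 + $106,472.26 = $112,356.15.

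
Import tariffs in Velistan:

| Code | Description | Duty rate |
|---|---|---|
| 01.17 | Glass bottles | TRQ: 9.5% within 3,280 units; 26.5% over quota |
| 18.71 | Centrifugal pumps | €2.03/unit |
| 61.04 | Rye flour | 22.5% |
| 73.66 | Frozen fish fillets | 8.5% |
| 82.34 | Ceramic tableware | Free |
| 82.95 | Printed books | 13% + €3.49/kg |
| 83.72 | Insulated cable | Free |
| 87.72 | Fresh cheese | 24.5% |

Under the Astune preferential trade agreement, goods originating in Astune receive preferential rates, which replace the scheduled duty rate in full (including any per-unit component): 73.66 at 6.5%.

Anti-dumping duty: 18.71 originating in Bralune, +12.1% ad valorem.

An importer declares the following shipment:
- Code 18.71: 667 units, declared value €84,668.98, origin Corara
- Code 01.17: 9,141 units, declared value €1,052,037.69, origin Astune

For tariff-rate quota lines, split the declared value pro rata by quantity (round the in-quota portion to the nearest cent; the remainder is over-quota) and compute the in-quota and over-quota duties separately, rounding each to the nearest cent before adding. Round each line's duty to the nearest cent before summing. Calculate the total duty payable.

€215,969.81

Line 1 (18.71, Corara, 667 units, €84,668.98):
Base rate for 18.71 is €2.03/unit.
The additional-duty order on 18.71 targets Bralune, not Corara; it does not apply.
Duty = 667 × €2.03 = €1,354.01.
Line 2 (01.17, Astune, 9,141 units, €1,052,037.69):
Code 01.17 is under a tariff-rate quota (threshold 3,280 units). In-quota: 3,280 units at 9.5%; over-quota: 5,861 units at 26.5%.
Pro-rata value split: in-quota = €1,052,037.69 × 3,280/9,141 = €377,495.20; over-quota = €1,052,037.69 − €377,495.20 = €674,542.49.
In-quota duty = €377,495.20 × 9.5% = €35,862.04. Over-quota duty = €674,542.49 × 26.5% = €178,753.76.
Line duty = €35,862.04 + €178,753.76 = €214,615.80.
Total = €1,354.01 + €214,615.80 = €215,969.81.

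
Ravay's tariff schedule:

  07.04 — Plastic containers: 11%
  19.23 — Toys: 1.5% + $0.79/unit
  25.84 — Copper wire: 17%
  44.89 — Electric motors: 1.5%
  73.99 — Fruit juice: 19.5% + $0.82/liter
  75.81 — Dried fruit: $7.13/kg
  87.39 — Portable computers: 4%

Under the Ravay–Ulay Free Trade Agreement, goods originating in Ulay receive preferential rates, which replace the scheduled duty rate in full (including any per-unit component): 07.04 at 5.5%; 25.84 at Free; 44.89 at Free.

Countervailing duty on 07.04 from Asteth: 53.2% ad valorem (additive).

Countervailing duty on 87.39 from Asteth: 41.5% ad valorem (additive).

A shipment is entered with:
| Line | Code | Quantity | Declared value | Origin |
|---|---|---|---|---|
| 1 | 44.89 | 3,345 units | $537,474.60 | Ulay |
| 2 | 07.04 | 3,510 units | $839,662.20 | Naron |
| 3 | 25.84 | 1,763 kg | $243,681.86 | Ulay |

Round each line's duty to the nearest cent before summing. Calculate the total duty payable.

$92,362.84

Line 1 (44.89, Ulay, 3,345 units, $537,474.60):
Base rate for 44.89 is 1.5%.
Origin Ulay qualifies under the Ravay–Ulay agreement and 44.89 is covered: preferential rate Free applies instead.
Duty = $537,474.60 × 0% = $0.00.
Line 2 (07.04, Naron, 3,510 units, $839,662.20):
Base rate for 07.04 is 11%.
07.04 has an FTA preferential rate, but origin Naron is not Ulay; base rate stands.
The additional-duty order on 07.04 targets Asteth, not Naron; it does not apply.
Duty = $839,662.20 × 11% = $92,362.84.
Line 3 (25.84, Ulay, 1,763 kg, $243,681.86):
Base rate for 25.84 is 17%.
Origin Ulay qualifies under the Ravay–Ulay agreement and 25.84 is covered: preferential rate Free applies instead.
Duty = $243,681.86 × 0% = $0.00.
Total = $0.00 + $92,362.84 + $0.00 = $92,362.84.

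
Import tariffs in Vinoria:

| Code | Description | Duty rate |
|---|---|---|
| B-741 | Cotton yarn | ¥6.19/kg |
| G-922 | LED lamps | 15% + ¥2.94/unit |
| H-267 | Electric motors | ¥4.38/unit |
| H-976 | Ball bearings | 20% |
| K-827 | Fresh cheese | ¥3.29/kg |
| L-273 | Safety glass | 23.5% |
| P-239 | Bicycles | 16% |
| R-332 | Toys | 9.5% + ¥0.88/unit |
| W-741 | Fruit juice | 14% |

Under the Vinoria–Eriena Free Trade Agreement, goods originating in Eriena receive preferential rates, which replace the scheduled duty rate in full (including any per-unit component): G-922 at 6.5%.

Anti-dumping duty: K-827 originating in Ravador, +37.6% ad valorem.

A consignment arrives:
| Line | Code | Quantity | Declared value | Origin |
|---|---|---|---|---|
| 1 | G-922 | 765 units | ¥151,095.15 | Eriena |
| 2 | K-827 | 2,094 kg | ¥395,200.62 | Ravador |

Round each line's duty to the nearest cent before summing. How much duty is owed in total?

¥165,305.87

Line 1 (G-922, Eriena, 765 units, ¥151,095.15):
Base rate for G-922 is 15% + ¥2.94/unit.
Origin Eriena qualifies under the Vinoria–Eriena agreement and G-922 is covered: preferential rate 6.5% applies instead.
Duty = ¥151,095.15 × 6.5% = ¥9,821.18.
Line 2 (K-827, Ravador, 2,094 kg, ¥395,200.62):
Base rate for K-827 is ¥3.29/kg.
Additional duty on K-827 from Ravador: +37.6% ad valorem. Applied ad valorem rate = 37.6%.
Duty = ¥395,200.62 × 37.6% + 2,094 × ¥3.29 = ¥155,484.69.
Total = ¥9,821.18 + ¥155,484.69 = ¥165,305.87.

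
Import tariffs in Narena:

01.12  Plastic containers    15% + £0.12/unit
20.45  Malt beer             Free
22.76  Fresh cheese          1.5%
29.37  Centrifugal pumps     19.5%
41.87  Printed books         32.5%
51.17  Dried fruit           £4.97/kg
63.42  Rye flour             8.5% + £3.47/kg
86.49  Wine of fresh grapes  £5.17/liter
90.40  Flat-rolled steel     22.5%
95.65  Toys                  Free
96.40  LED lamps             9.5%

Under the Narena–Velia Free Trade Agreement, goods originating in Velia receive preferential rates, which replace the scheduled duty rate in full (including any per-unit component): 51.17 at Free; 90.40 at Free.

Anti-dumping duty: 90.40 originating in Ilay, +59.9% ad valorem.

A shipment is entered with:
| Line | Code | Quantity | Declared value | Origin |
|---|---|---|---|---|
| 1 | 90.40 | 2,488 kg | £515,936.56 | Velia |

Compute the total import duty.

Line 1 (90.40, Velia, 2,488 kg, £515,936.56):
Base rate for 90.40 is 22.5%.
Origin Velia qualifies under the Narena–Velia agreement and 90.40 is covered: preferential rate Free applies instead.
The additional-duty order on 90.40 targets Ilay, not Velia; it does not apply.
Duty = £515,936.56 × 0% = £0.00.

£0.00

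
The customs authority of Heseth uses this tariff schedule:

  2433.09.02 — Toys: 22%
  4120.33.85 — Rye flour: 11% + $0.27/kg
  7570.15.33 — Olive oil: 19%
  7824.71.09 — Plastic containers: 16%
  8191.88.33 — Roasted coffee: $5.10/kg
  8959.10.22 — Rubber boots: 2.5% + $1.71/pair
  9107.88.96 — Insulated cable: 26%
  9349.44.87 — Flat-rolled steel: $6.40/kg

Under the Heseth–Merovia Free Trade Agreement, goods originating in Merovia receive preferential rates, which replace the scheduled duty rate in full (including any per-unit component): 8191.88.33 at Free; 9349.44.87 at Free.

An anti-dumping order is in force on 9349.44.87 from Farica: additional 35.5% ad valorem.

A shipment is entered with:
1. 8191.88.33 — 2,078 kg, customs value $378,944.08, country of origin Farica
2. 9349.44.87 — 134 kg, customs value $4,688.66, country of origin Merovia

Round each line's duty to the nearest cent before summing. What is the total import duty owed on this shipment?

$10,597.80

Line 1 (8191.88.33, Farica, 2,078 kg, $378,944.08):
Base rate for 8191.88.33 is $5.10/kg.
8191.88.33 has an FTA preferential rate, but origin Farica is not Merovia; base rate stands.
Duty = 2,078 × $5.10 = $10,597.80.
Line 2 (9349.44.87, Merovia, 134 kg, $4,688.66):
Base rate for 9349.44.87 is $6.40/kg.
Origin Merovia qualifies under the Heseth–Merovia agreement and 9349.44.87 is covered: preferential rate Free applies instead.
The additional-duty order on 9349.44.87 targets Farica, not Merovia; it does not apply.
Duty = $4,688.66 × 0% = $0.00.
Total = $10,597.80 + $0.00 = $10,597.80.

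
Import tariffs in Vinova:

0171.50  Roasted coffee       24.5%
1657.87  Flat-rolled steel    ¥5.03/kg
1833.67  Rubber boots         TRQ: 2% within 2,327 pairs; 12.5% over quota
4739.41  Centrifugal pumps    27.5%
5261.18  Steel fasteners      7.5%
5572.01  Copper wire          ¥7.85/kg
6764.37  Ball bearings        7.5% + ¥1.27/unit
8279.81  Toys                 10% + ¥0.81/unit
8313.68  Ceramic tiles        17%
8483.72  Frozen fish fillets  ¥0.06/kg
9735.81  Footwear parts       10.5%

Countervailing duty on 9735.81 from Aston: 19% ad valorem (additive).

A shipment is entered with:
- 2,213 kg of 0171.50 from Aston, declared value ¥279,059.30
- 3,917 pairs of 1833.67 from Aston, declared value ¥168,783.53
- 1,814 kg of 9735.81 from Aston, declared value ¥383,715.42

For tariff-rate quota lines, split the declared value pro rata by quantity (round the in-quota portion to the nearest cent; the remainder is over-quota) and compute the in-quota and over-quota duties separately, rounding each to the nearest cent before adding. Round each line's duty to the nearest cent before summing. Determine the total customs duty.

¥192,135.13

Line 1 (0171.50, Aston, 2,213 kg, ¥279,059.30):
Base rate for 0171.50 is 24.5%.
Duty = ¥279,059.30 × 24.5% = ¥68,369.53.
Line 2 (1833.67, Aston, 3,917 pairs, ¥168,783.53):
Code 1833.67 is under a tariff-rate quota (threshold 2,327 pairs). In-quota: 2,327 pairs at 2%; over-quota: 1,590 pairs at 12.5%.
Pro-rata value split: in-quota = ¥168,783.53 × 2,327/3,917 = ¥100,270.43; over-quota = ¥168,783.53 − ¥100,270.43 = ¥68,513.10.
In-quota duty = ¥100,270.43 × 2% = ¥2,005.41. Over-quota duty = ¥68,513.10 × 12.5% = ¥8,564.14.
Line duty = ¥2,005.41 + ¥8,564.14 = ¥10,569.55.
Line 3 (9735.81, Aston, 1,814 kg, ¥383,715.42):
Base rate for 9735.81 is 10.5%.
Additional duty on 9735.81 from Aston: +19%. Applied ad valorem rate: 10.5% + 19% = 29.5%.
Duty = ¥383,715.42 × 29.5% = ¥113,196.05.
Total = ¥68,369.53 + ¥10,569.55 + ¥113,196.05 = ¥192,135.13.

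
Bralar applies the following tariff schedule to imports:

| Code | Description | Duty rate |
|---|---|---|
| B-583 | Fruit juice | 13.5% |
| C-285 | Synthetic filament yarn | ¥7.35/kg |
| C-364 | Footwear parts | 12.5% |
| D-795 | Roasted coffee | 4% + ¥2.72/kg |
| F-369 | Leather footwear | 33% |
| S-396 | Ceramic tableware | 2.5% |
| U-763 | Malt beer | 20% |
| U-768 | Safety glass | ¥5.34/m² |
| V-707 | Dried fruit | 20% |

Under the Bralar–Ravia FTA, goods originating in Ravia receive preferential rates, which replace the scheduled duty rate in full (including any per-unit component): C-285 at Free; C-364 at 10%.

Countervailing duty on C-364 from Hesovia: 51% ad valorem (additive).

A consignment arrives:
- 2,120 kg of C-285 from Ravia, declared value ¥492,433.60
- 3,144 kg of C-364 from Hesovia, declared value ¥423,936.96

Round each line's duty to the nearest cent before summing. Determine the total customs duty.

¥269,199.97

Line 1 (C-285, Ravia, 2,120 kg, ¥492,433.60):
Base rate for C-285 is ¥7.35/kg.
Origin Ravia qualifies under the Bralar–Ravia agreement and C-285 is covered: preferential rate Free applies instead.
Duty = ¥492,433.60 × 0% = ¥0.00.
Line 2 (C-364, Hesovia, 3,144 kg, ¥423,936.96):
Base rate for C-364 is 12.5%.
C-364 has an FTA preferential rate, but origin Hesovia is not Ravia; base rate stands.
Additional duty on C-364 from Hesovia: +51%. Applied ad valorem rate: 12.5% + 51% = 63.5%.
Duty = ¥423,936.96 × 63.5% = ¥269,199.97.
Total = ¥0.00 + ¥269,199.97 = ¥269,199.97.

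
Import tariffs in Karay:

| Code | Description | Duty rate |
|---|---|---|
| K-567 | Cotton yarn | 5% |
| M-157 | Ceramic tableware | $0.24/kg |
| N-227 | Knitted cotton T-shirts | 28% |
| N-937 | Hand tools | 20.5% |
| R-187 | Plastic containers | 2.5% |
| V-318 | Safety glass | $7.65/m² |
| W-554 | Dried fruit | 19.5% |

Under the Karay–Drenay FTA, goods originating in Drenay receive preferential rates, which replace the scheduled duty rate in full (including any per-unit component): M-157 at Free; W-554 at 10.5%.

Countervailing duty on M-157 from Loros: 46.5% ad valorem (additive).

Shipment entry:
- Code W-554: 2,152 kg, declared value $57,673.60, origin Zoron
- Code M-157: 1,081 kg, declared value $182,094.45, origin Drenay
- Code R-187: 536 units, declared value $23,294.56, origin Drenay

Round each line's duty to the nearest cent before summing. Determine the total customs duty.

Line 1 (W-554, Zoron, 2,152 kg, $57,673.60):
Base rate for W-554 is 19.5%.
W-554 has an FTA preferential rate, but origin Zoron is not Drenay; base rate stands.
Duty = $57,673.60 × 19.5% = $11,246.35.
Line 2 (M-157, Drenay, 1,081 kg, $182,094.45):
Base rate for M-157 is $0.24/kg.
Origin Drenay qualifies under the Karay–Drenay agreement and M-157 is covered: preferential rate Free applies instead.
The additional-duty order on M-157 targets Loros, not Drenay; it does not apply.
Duty = $182,094.45 × 0% = $0.00.
Line 3 (R-187, Drenay, 536 units, $23,294.56):
Base rate for R-187 is 2.5%.
Origin Drenay is the FTA partner but R-187 is not on the preference list; base rate stands.
Duty = $23,294.56 × 2.5% = $582.36.
Total = $11,246.35 + $0.00 + $582.36 = $11,828.71.

$11,828.71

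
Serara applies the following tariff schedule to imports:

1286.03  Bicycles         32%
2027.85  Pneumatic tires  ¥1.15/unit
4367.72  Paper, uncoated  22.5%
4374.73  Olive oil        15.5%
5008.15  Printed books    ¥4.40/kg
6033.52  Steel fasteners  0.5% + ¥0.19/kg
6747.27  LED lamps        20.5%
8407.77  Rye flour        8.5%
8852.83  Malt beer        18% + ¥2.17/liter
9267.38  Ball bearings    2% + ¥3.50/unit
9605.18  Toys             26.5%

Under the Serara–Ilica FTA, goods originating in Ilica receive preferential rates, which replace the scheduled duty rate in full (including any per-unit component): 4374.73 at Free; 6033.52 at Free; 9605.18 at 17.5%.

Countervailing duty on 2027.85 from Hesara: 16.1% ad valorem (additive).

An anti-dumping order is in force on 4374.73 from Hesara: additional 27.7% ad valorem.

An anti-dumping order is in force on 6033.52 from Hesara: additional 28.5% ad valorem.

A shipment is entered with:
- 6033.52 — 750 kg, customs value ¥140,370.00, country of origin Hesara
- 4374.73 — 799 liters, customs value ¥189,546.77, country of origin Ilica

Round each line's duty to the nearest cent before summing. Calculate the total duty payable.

Line 1 (6033.52, Hesara, 750 kg, ¥140,370.00):
Base rate for 6033.52 is 0.5% + ¥0.19/kg.
6033.52 has an FTA preferential rate, but origin Hesara is not Ilica; base rate stands.
Additional duty on 6033.52 from Hesara: +28.5%. Applied ad valorem rate: 0.5% + 28.5% = 29%.
Duty = ¥140,370.00 × 29% + 750 × ¥0.19 = ¥40,849.80.
Line 2 (4374.73, Ilica, 799 liters, ¥189,546.77):
Base rate for 4374.73 is 15.5%.
Origin Ilica qualifies under the Serara–Ilica agreement and 4374.73 is covered: preferential rate Free applies instead.
The additional-duty order on 4374.73 targets Hesara, not Ilica; it does not apply.
Duty = ¥189,546.77 × 0% = ¥0.00.
Total = ¥40,849.80 + ¥0.00 = ¥40,849.80.

¥40,849.80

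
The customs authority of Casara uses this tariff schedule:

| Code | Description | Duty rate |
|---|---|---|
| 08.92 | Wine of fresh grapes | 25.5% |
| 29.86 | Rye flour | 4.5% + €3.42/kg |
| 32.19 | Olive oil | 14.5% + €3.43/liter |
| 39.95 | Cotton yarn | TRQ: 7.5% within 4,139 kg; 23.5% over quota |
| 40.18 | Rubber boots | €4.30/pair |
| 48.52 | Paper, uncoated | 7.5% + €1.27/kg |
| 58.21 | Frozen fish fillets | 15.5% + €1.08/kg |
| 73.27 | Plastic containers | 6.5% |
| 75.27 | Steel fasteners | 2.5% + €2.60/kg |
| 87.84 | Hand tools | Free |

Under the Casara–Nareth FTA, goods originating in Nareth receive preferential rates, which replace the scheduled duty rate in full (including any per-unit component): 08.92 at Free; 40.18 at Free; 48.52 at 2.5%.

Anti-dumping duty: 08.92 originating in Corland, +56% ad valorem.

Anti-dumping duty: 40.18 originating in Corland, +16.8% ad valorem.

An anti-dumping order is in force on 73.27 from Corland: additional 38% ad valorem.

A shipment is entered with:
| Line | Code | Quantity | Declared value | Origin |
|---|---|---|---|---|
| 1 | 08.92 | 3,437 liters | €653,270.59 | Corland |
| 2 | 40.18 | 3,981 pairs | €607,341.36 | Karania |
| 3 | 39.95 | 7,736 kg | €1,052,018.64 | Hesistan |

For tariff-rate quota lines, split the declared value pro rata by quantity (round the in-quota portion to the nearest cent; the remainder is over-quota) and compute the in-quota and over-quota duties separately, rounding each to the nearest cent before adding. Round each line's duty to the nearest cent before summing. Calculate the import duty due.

Line 1 (08.92, Corland, 3,437 liters, €653,270.59):
Base rate for 08.92 is 25.5%.
08.92 has an FTA preferential rate, but origin Corland is not Nareth; base rate stands.
Additional duty on 08.92 from Corland: +56%. Applied ad valorem rate: 25.5% + 56% = 81.5%.
Duty = €653,270.59 × 81.5% = €532,415.53.
Line 2 (40.18, Karania, 3,981 pairs, €607,341.36):
Base rate for 40.18 is €4.30/pair.
40.18 has an FTA preferential rate, but origin Karania is not Nareth; base rate stands.
The additional-duty order on 40.18 targets Corland, not Karania; it does not apply.
Duty = 3,981 × €4.30 = €17,118.30.
Line 3 (39.95, Hesistan, 7,736 kg, €1,052,018.64):
Code 39.95 is under a tariff-rate quota (threshold 4,139 kg). In-quota: 4,139 kg at 7.5%; over-quota: 3,597 kg at 23.5%.
Pro-rata value split: in-quota = €1,052,018.64 × 4,139/7,736 = €562,862.61; over-quota = €1,052,018.64 − €562,862.61 = €489,156.03.
In-quota duty = €562,862.61 × 7.5% = €42,214.70. Over-quota duty = €489,156.03 × 23.5% = €114,951.67.
Line duty = €42,214.70 + €114,951.67 = €157,166.37.
Total = €532,415.53 + €17,118.30 + €157,166.37 = €706,700.20.

€706,700.20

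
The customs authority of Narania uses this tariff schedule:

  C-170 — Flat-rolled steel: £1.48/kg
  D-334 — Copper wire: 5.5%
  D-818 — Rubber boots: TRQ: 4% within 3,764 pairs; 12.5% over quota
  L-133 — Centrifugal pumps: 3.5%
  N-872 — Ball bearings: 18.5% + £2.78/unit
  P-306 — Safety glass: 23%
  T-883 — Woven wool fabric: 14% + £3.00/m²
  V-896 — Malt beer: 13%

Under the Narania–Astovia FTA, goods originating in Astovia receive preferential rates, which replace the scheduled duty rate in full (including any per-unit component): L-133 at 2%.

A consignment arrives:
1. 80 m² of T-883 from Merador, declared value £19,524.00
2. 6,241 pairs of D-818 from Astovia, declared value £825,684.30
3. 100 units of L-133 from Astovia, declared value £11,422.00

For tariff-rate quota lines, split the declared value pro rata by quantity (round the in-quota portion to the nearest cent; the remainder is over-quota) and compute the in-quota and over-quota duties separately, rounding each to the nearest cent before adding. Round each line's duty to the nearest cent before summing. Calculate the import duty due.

Line 1 (T-883, Merador, 80 m², £19,524.00):
Base rate for T-883 is 14% + £3.00/m².
Duty = £19,524.00 × 14% + 80 × £3.00 = £2,973.36.
Line 2 (D-818, Astovia, 6,241 pairs, £825,684.30):
Code D-818 is under a tariff-rate quota (threshold 3,764 pairs). In-quota: 3,764 pairs at 4%; over-quota: 2,477 pairs at 12.5%.
Pro-rata value split: in-quota = £825,684.30 × 3,764/6,241 = £497,977.20; over-quota = £825,684.30 − £497,977.20 = £327,707.10.
In-quota duty = £497,977.20 × 4% = £19,919.09. Over-quota duty = £327,707.10 × 12.5% = £40,963.39.
Line duty = £19,919.09 + £40,963.39 = £60,882.48.
Line 3 (L-133, Astovia, 100 units, £11,422.00):
Base rate for L-133 is 3.5%.
Origin Astovia qualifies under the Narania–Astovia agreement and L-133 is covered: preferential rate 2% applies instead.
Duty = £11,422.00 × 2% = £228.44.
Total = £2,973.36 + £60,882.48 + £228.44 = £64,084.28.

£64,084.28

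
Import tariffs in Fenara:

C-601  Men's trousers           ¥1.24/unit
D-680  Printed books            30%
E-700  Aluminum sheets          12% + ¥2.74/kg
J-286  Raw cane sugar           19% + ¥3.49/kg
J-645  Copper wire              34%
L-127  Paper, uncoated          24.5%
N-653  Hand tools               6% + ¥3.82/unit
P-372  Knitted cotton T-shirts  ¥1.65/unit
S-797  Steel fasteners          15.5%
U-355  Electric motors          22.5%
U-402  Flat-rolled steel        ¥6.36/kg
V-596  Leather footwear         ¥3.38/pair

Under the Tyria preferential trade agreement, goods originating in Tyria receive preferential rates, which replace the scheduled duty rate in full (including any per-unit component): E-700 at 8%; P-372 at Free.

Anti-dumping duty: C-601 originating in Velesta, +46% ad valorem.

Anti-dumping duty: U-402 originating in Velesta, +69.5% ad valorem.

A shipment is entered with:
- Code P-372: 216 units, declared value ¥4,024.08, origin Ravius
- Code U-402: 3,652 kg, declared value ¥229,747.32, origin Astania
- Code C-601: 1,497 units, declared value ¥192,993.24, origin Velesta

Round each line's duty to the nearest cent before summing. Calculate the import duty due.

¥114,216.29

Line 1 (P-372, Ravius, 216 units, ¥4,024.08):
Base rate for P-372 is ¥1.65/unit.
P-372 has an FTA preferential rate, but origin Ravius is not Tyria; base rate stands.
Duty = 216 × ¥1.65 = ¥356.40.
Line 2 (U-402, Astania, 3,652 kg, ¥229,747.32):
Base rate for U-402 is ¥6.36/kg.
The additional-duty order on U-402 targets Velesta, not Astania; it does not apply.
Duty = 3,652 × ¥6.36 = ¥23,226.72.
Line 3 (C-601, Velesta, 1,497 units, ¥192,993.24):
Base rate for C-601 is ¥1.24/unit.
Additional duty on C-601 from Velesta: +46% ad valorem. Applied ad valorem rate = 46%.
Duty = ¥192,993.24 × 46% + 1,497 × ¥1.24 = ¥90,633.17.
Total = ¥356.40 + ¥23,226.72 + ¥90,633.17 = ¥114,216.29.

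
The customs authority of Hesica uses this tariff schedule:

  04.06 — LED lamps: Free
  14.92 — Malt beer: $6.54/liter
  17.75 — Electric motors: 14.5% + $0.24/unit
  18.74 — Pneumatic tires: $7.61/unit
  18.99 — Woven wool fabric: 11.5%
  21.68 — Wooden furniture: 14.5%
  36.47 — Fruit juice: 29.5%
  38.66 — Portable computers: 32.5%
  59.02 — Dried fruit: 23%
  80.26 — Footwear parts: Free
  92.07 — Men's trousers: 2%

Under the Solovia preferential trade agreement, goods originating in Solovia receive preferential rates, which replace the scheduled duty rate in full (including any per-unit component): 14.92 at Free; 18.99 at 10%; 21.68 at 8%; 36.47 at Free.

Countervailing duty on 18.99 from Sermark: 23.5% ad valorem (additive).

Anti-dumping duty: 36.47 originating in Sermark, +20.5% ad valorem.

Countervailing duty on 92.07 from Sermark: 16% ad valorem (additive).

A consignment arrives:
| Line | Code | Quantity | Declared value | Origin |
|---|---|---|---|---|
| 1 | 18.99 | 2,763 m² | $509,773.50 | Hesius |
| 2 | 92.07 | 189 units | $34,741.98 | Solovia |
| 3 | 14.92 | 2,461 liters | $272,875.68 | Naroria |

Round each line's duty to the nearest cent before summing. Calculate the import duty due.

Line 1 (18.99, Hesius, 2,763 m², $509,773.50):
Base rate for 18.99 is 11.5%.
18.99 has an FTA preferential rate, but origin Hesius is not Solovia; base rate stands.
The additional-duty order on 18.99 targets Sermark, not Hesius; it does not apply.
Duty = $509,773.50 × 11.5% = $58,623.95.
Line 2 (92.07, Solovia, 189 units, $34,741.98):
Base rate for 92.07 is 2%.
Origin Solovia is the FTA partner but 92.07 is not on the preference list; base rate stands.
The additional-duty order on 92.07 targets Sermark, not Solovia; it does not apply.
Duty = $34,741.98 × 2% = $694.84.
Line 3 (14.92, Naroria, 2,461 liters, $272,875.68):
Base rate for 14.92 is $6.54/liter.
14.92 has an FTA preferential rate, but origin Naroria is not Solovia; base rate stands.
Duty = 2,461 × $6.54 = $16,094.94.
Total = $58,623.95 + $694.84 + $16,094.94 = $75,413.73.

$75,413.73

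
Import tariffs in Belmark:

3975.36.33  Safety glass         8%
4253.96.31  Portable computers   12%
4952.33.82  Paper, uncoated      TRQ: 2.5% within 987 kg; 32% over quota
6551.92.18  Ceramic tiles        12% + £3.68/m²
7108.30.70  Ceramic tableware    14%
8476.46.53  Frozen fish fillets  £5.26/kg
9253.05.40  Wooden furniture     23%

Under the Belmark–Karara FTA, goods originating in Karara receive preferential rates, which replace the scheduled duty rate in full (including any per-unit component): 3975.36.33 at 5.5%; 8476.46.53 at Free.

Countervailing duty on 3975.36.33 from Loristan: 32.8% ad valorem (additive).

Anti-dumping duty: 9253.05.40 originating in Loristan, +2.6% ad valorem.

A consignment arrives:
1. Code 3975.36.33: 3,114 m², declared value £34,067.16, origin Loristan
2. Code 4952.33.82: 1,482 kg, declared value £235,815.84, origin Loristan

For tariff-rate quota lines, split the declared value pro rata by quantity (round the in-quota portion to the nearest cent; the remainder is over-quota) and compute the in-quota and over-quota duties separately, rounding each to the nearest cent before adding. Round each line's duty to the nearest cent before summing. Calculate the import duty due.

£43,030.30

Line 1 (3975.36.33, Loristan, 3,114 m², £34,067.16):
Base rate for 3975.36.33 is 8%.
3975.36.33 has an FTA preferential rate, but origin Loristan is not Karara; base rate stands.
Additional duty on 3975.36.33 from Loristan: +32.8%. Applied ad valorem rate: 8% + 32.8% = 40.8%.
Duty = £34,067.16 × 40.8% = £13,899.40.
Line 2 (4952.33.82, Loristan, 1,482 kg, £235,815.84):
Code 4952.33.82 is under a tariff-rate quota (threshold 987 kg). In-quota: 987 kg at 2.5%; over-quota: 495 kg at 32%.
Pro-rata value split: in-quota = £235,815.84 × 987/1,482 = £157,051.44; over-quota = £235,815.84 − £157,051.44 = £78,764.40.
In-quota duty = £157,051.44 × 2.5% = £3,926.29. Over-quota duty = £78,764.40 × 32% = £25,204.61.
Line duty = £3,926.29 + £25,204.61 = £29,130.90.
Total = £13,899.40 + £29,130.90 = £43,030.30.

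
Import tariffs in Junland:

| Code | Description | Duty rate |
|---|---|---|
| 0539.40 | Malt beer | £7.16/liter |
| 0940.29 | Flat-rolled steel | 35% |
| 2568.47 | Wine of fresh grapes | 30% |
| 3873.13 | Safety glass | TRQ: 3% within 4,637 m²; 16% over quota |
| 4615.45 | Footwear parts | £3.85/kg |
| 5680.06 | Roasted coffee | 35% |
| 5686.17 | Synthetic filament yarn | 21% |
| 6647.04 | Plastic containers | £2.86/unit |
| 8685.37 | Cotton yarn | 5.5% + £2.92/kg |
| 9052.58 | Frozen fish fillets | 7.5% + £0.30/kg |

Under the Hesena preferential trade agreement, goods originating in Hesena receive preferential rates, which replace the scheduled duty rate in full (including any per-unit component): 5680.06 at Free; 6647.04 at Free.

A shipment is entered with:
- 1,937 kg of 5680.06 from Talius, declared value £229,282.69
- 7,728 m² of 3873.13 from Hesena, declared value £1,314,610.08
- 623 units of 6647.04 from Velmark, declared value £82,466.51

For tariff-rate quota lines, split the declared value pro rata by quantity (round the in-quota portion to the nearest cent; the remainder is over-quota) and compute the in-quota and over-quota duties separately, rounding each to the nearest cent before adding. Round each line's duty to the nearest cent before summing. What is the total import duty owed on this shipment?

£189,824.32

Line 1 (5680.06, Talius, 1,937 kg, £229,282.69):
Base rate for 5680.06 is 35%.
5680.06 has an FTA preferential rate, but origin Talius is not Hesena; base rate stands.
Duty = £229,282.69 × 35% = £80,248.94.
Line 2 (3873.13, Hesena, 7,728 m², £1,314,610.08):
Code 3873.13 is under a tariff-rate quota (threshold 4,637 m²). In-quota: 4,637 m² at 3%; over-quota: 3,091 m² at 16%.
Pro-rata value split: in-quota = £1,314,610.08 × 4,637/7,728 = £788,800.07; over-quota = £1,314,610.08 − £788,800.07 = £525,810.01.
In-quota duty = £788,800.07 × 3% = £23,664.00. Over-quota duty = £525,810.01 × 16% = £84,129.60.
Line duty = £23,664.00 + £84,129.60 = £107,793.60.
Line 3 (6647.04, Velmark, 623 units, £82,466.51):
Base rate for 6647.04 is £2.86/unit.
6647.04 has an FTA preferential rate, but origin Velmark is not Hesena; base rate stands.
Duty = 623 × £2.86 = £1,781.78.
Total = £80,248.94 + £107,793.60 + £1,781.78 = £189,824.32.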